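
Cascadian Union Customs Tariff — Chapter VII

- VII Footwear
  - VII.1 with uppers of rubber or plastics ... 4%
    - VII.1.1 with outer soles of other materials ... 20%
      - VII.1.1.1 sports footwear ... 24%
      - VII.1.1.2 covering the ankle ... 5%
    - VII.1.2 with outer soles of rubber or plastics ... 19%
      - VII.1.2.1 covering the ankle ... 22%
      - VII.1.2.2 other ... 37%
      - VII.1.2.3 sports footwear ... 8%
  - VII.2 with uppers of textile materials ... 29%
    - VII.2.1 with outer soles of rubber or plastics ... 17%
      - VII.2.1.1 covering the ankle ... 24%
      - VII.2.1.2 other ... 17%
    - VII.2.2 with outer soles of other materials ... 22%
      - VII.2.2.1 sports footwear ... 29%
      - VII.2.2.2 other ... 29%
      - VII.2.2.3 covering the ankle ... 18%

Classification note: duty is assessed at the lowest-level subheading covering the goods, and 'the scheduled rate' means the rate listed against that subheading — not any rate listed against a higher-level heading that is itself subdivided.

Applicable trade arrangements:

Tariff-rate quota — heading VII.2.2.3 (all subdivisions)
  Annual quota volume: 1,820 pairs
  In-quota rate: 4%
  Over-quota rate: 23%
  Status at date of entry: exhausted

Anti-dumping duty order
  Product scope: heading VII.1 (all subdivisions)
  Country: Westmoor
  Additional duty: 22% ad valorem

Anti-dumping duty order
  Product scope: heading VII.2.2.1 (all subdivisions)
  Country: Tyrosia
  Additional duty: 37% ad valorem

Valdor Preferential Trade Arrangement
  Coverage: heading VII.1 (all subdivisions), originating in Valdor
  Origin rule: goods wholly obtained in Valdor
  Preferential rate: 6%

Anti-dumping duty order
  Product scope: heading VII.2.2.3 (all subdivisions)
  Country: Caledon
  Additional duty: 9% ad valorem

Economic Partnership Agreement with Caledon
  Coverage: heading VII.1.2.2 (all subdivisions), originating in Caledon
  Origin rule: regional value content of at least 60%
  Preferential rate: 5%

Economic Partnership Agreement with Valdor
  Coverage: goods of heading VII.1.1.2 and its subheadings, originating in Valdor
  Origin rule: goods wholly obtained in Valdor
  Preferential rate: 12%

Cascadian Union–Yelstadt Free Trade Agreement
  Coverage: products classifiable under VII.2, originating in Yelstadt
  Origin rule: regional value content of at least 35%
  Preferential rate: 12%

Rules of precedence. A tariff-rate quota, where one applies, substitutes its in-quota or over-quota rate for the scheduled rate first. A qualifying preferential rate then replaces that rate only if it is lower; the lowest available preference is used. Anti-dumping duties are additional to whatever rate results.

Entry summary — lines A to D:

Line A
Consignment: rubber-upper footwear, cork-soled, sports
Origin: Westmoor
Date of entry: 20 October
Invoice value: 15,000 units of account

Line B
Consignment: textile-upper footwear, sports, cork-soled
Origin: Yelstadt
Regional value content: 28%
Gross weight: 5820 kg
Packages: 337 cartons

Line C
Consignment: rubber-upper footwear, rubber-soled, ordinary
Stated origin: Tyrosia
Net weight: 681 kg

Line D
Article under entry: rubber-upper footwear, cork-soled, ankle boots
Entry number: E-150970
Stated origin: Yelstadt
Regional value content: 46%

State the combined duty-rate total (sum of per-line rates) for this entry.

Line A: rubber-upper → VII.1; cork-soled → VII.1.1; sports → VII.1.1.1. Scheduled 24%. anti-dumping (Westmoor, VII.1): +22%; total 24% + 22% = 46%. → 46%.
Line B: textile-upper → VII.2; cork-soled → VII.2.2; sports → VII.2.2.1. Scheduled 29%. Yelstadt agreement on VII.2: RVC < 35%. → 29%.
Line C: rubber-upper → VII.1; rubber-soled → VII.1.2; ordinary → VII.1.2.2. Scheduled 37%. No special measure applies. → 37%.
Line D: rubber-upper → VII.1; cork-soled → VII.1.1; ankle boots → VII.1.1.2. Scheduled 5%. Yelstadt agreement on VII.2: VII.1.1.2 not covered. → 5%.
Sum: 46% + 29% + 37% + 5% = 117%.

117%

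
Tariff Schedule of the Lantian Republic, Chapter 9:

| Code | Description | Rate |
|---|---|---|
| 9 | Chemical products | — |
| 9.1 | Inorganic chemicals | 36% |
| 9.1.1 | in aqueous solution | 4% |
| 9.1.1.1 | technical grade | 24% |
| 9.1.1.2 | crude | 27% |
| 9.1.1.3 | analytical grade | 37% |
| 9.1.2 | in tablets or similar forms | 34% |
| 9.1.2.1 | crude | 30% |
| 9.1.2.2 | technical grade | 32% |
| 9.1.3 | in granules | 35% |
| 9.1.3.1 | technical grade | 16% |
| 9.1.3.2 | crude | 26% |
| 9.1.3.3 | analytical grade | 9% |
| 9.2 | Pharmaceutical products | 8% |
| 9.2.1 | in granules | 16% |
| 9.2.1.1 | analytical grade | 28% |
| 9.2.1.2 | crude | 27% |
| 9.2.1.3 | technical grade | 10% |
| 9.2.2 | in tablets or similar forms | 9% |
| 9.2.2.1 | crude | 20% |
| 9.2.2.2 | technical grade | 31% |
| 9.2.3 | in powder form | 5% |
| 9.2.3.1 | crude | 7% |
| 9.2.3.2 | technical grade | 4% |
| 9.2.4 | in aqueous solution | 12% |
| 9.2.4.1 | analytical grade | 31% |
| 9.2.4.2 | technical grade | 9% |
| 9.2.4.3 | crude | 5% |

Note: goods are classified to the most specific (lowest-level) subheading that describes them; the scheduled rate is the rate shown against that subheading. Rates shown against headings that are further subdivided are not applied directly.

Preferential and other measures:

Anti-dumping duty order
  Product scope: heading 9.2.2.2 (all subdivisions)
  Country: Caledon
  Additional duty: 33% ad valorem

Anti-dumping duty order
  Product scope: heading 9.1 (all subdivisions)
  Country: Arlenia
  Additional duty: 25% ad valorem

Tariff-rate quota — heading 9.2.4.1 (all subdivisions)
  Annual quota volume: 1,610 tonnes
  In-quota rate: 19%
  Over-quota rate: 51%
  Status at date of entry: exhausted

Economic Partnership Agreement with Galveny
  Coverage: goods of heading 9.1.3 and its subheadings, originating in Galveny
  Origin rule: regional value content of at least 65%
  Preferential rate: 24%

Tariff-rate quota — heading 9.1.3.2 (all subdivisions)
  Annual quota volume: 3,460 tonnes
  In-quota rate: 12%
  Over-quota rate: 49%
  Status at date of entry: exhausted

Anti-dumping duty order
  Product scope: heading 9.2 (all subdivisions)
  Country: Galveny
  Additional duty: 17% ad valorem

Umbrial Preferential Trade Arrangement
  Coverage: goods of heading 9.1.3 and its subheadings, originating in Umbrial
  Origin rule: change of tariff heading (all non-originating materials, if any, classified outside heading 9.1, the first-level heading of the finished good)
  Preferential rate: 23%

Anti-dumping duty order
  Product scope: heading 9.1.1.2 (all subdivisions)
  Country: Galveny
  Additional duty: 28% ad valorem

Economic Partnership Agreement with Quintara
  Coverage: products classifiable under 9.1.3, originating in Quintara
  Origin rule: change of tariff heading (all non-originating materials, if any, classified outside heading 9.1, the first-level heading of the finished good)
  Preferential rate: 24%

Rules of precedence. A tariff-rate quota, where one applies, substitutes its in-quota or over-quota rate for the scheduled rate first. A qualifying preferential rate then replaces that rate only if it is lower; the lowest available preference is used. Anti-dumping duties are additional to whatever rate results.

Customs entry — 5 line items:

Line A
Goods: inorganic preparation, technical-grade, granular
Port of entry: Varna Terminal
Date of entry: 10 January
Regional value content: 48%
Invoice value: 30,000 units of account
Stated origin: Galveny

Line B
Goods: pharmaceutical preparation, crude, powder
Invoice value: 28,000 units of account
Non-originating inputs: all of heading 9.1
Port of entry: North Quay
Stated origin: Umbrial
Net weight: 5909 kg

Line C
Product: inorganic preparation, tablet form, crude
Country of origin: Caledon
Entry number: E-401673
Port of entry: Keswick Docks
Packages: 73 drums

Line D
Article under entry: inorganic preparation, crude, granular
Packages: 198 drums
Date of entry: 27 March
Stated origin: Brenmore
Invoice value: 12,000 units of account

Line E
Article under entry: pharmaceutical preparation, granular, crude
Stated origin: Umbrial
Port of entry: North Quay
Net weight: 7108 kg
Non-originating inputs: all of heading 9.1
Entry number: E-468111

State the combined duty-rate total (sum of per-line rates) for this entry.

Line A: inorganic → 9.1; granular → 9.1.3; technical-grade → 9.1.3.1. Scheduled 16%. Galveny agreement on 9.1.3: RVC < 65%. → 16%.
Line B: pharmaceutical → 9.2; powder → 9.2.3; crude → 9.2.3.1. Scheduled 7%. Umbrial agreement on 9.1.3: 9.2.3.1 not covered. → 7%.
Line C: inorganic → 9.1; tablet form → 9.1.2; crude → 9.1.2.1. Scheduled 30%. No special measure applies. → 30%.
Line D: inorganic → 9.1; granular → 9.1.3; crude → 9.1.3.2. Scheduled 26%. quota on 9.1.3.2 exhausted → over-quota 49%. → 49%.
Line E: pharmaceutical → 9.2; granular → 9.2.1; crude → 9.2.1.2. Scheduled 27%. Umbrial agreement on 9.1.3: 9.2.1.2 not covered. → 27%.
Sum: 16% + 7% + 30% + 49% + 27% = 129%.

129%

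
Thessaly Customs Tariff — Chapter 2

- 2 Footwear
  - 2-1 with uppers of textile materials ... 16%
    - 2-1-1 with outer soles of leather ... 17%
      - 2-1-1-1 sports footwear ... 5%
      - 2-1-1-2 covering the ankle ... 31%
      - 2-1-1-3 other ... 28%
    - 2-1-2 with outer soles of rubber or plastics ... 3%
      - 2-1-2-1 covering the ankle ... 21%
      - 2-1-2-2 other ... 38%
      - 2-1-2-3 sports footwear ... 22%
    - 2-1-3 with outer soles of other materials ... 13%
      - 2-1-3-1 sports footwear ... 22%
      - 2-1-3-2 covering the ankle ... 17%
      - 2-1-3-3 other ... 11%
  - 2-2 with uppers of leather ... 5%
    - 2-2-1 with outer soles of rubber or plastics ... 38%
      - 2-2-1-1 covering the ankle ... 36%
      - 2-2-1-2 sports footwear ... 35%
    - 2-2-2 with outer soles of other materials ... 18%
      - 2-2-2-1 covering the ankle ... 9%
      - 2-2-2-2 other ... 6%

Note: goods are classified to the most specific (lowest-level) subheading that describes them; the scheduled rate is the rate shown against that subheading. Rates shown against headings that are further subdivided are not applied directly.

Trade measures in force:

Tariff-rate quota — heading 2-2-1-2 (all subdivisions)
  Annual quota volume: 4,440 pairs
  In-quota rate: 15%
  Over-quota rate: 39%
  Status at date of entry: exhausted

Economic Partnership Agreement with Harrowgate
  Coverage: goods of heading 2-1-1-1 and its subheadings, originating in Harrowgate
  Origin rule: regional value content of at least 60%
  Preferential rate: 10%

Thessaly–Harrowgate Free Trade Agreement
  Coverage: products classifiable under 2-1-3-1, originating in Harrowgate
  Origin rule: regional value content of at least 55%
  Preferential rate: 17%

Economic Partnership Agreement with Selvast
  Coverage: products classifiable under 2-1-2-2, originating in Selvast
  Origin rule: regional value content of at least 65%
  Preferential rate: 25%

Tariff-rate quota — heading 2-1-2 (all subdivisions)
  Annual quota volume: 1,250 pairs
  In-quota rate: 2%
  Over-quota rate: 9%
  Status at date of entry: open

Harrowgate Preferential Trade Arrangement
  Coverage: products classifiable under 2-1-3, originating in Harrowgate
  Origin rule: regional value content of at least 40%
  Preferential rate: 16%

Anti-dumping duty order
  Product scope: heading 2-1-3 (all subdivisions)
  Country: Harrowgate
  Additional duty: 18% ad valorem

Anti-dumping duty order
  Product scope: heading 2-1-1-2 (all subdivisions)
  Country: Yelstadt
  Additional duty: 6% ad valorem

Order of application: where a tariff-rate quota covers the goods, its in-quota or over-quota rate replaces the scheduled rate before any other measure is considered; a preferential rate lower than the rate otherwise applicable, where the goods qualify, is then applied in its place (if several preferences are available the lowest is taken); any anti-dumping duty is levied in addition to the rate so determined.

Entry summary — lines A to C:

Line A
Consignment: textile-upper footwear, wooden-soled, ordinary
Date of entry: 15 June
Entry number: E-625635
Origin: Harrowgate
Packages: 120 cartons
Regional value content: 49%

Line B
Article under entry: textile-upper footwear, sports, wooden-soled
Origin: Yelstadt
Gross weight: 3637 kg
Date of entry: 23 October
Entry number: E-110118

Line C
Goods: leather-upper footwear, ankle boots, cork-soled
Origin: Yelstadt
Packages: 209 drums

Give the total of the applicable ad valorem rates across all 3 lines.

60%

Line A: textile-upper → 2-1; wooden-soled → 2-1-3; ordinary → 2-1-3-3. Scheduled 11%. Harrowgate agreement on 2-1-1-1: 2-1-3-3 not covered; Harrowgate agreement on 2-1-3-1: 2-1-3-3 not covered; Harrowgate agreement on 2-1-3: RVC ≥ 40% → 16% available; preference 16% not lower than 11% → no reduction; anti-dumping (Harrowgate, 2-1-3): +18%; total 11% + 18% = 29%. → 29%.
Line B: textile-upper → 2-1; wooden-soled → 2-1-3; sports → 2-1-3-1. Scheduled 22%. No special measure applies. → 22%.
Line C: leather-upper → 2-2; cork-soled → 2-2-2; ankle boots → 2-2-2-1. Scheduled 9%. No special measure applies. → 9%.
Sum: 29% + 22% + 9% = 60%.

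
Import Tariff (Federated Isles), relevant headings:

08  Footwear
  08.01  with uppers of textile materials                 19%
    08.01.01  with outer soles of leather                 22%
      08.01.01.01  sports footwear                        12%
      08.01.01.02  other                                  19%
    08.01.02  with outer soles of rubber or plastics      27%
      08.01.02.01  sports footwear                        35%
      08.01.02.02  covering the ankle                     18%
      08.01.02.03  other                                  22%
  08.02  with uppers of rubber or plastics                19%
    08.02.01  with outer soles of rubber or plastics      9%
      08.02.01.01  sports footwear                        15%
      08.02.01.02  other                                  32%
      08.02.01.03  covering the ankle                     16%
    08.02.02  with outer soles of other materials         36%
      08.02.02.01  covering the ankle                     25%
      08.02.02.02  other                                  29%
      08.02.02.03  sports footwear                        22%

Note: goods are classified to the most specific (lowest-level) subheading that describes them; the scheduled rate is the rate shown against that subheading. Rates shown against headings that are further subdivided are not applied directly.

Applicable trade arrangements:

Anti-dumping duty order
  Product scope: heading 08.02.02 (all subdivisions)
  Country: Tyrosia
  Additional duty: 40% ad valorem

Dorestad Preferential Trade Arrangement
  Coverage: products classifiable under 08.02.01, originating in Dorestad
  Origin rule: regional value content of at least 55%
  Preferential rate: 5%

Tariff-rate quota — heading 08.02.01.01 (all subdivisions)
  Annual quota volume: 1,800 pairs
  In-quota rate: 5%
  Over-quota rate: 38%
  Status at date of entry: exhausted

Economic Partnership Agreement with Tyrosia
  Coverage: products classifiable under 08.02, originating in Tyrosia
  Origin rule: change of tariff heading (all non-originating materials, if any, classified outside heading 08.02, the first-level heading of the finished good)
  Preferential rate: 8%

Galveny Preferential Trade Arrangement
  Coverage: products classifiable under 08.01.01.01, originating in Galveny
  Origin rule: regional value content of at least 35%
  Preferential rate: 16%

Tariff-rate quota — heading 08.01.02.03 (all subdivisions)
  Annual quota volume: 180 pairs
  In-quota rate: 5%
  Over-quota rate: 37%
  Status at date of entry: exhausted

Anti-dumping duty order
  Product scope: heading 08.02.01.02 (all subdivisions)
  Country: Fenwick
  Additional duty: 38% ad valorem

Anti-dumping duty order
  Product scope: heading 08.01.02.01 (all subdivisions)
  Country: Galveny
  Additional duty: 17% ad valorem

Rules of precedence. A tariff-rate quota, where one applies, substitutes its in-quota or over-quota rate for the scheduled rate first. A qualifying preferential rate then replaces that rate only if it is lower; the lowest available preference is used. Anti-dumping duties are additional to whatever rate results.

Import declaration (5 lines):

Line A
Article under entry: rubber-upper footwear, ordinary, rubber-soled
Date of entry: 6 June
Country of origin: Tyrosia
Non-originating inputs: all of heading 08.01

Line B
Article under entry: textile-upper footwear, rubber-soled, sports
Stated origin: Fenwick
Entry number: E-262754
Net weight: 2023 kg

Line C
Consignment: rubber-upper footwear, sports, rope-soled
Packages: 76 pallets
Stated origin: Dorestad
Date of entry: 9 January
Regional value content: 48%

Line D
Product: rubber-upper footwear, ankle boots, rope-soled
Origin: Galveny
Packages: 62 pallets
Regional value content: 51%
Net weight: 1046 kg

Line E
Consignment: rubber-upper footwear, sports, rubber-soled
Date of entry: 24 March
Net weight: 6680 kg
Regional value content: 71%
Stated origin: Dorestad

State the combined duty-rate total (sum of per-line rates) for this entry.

Line A: rubber-upper → 08.02; rubber-soled → 08.02.01; ordinary → 08.02.01.02. Scheduled 32%. Tyrosia agreement on 08.02: CTH met → 8% available; preferential 8%. → 8%.
Line B: textile-upper → 08.01; rubber-soled → 08.01.02; sports → 08.01.02.01. Scheduled 35%. No special measure applies. → 35%.
Line C: rubber-upper → 08.02; rope-soled → 08.02.02; sports → 08.02.02.03. Scheduled 22%. Dorestad agreement on 08.02.01: 08.02.02.03 not covered. → 22%.
Line D: rubber-upper → 08.02; rope-soled → 08.02.02; ankle boots → 08.02.02.01. Scheduled 25%. Galveny agreement on 08.01.01.01: 08.02.02.01 not covered. → 25%.
Line E: rubber-upper → 08.02; rubber-soled → 08.02.01; sports → 08.02.01.01. Scheduled 15%. quota on 08.02.01.01 exhausted → over-quota 38%; Dorestad agreement on 08.02.01: RVC ≥ 55% → 5% available; preferential 5%. → 5%.
Sum: 8% + 35% + 22% + 25% + 5% = 95%.

95%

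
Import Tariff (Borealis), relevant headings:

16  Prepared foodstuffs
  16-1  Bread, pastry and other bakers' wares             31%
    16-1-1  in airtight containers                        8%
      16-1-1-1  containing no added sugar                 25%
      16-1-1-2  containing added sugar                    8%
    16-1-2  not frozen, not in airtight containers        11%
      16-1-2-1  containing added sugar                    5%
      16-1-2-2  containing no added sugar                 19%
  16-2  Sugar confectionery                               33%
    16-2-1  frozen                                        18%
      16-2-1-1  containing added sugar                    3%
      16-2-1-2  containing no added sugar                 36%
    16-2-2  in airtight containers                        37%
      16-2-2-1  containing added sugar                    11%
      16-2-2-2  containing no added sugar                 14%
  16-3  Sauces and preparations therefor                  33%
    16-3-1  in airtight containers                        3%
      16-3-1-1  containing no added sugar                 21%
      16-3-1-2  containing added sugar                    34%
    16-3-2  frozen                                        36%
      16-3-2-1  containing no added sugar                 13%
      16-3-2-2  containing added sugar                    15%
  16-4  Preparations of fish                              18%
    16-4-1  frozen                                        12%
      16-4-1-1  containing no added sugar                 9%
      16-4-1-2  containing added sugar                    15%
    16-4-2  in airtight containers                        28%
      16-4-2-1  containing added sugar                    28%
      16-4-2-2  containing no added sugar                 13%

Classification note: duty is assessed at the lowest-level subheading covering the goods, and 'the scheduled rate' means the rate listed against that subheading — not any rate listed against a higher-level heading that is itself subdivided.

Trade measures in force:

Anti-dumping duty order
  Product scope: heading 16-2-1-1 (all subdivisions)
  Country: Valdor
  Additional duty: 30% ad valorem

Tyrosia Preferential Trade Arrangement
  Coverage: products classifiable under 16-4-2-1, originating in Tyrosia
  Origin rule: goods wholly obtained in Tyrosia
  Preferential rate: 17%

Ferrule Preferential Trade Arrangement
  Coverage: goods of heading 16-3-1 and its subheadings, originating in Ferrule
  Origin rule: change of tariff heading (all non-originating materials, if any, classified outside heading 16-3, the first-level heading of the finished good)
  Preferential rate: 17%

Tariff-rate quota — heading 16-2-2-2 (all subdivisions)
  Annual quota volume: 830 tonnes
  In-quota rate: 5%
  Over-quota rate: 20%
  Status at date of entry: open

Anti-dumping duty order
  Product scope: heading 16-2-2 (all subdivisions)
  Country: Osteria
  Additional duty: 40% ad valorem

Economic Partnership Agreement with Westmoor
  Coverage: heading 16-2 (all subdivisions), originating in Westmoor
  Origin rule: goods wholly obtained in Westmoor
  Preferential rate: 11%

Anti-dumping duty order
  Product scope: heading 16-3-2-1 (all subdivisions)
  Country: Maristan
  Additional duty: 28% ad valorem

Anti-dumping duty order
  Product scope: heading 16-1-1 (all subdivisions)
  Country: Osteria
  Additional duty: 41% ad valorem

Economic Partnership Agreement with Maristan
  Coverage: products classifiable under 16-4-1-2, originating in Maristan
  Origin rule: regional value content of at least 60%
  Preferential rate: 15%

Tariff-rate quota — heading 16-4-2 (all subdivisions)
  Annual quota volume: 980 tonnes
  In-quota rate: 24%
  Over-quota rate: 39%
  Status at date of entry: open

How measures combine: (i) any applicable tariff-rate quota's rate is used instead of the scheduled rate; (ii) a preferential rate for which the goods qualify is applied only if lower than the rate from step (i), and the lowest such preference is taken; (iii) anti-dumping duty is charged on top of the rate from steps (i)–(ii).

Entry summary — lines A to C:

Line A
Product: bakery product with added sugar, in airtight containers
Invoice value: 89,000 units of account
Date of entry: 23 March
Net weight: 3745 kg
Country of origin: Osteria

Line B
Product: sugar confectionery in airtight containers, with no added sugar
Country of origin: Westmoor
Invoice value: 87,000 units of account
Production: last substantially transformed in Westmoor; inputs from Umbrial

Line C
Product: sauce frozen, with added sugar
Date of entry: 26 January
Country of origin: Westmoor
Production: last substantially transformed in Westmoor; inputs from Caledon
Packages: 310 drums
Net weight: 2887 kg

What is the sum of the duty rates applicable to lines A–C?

69%

Line A: bakery product → 16-1; in airtight containers → 16-1-1; with added sugar → 16-1-1-2. Scheduled 8%. anti-dumping (Osteria, 16-1-1): +41%; total 8% + 41% = 49%. → 49%.
Line B: sugar confectionery → 16-2; in airtight containers → 16-2-2; with no added sugar → 16-2-2-2. Scheduled 14%. quota on 16-2-2-2 open → in-quota 5%; Westmoor agreement on 16-2: not wholly obtained. → 5%.
Line C: sauce → 16-3; frozen → 16-3-2; with added sugar → 16-3-2-2. Scheduled 15%. Westmoor agreement on 16-2: 16-3-2-2 not covered. → 15%.
Sum: 49% + 5% + 15% = 69%.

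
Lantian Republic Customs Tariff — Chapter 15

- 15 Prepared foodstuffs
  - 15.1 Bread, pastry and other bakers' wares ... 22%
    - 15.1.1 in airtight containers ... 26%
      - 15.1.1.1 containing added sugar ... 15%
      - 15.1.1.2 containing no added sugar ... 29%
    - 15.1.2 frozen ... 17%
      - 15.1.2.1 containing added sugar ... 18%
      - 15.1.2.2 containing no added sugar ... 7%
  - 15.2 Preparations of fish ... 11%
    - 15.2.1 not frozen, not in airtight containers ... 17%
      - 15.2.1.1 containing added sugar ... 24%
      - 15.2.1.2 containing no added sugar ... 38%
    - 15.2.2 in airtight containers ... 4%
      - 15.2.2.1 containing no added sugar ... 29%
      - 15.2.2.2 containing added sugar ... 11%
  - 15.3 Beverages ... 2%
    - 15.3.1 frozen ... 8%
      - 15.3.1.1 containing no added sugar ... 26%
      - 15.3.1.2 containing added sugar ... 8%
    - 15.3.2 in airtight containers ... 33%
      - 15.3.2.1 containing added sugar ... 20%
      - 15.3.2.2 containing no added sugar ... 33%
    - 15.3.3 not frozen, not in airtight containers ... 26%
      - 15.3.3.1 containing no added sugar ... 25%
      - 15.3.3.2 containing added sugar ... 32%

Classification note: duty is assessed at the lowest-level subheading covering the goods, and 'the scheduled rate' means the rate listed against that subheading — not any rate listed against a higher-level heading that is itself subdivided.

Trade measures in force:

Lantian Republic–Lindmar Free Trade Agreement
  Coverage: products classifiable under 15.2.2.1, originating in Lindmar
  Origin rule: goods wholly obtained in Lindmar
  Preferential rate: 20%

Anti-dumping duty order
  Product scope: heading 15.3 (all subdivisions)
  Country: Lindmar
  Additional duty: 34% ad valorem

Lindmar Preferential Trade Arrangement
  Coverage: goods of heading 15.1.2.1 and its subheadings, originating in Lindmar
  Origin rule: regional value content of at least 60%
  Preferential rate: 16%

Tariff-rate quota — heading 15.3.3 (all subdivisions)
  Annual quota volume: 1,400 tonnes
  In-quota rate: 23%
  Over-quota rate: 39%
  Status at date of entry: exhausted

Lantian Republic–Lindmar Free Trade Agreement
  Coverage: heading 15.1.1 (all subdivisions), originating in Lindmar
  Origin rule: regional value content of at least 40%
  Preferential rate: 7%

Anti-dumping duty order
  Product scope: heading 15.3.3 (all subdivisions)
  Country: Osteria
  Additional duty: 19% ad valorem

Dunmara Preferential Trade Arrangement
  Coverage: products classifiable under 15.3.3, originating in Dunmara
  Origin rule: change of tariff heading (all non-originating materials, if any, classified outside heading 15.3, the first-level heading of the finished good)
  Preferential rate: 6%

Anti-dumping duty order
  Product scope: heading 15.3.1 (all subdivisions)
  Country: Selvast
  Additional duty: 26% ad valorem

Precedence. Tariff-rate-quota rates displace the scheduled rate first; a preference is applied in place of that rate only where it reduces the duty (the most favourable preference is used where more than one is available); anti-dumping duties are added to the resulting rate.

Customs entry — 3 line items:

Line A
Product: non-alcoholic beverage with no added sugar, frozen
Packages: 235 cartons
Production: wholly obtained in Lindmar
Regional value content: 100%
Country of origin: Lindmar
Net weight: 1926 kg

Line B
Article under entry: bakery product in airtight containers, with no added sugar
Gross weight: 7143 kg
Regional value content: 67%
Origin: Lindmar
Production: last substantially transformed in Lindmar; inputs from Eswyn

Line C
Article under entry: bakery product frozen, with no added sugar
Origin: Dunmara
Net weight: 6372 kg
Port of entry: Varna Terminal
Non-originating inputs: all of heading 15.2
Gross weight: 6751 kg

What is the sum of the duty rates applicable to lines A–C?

74%

Line A: non-alcoholic beverage → 15.3; frozen → 15.3.1; with no added sugar → 15.3.1.1. Scheduled 26%. Lindmar agreement on 15.2.2.1: 15.3.1.1 not covered; Lindmar agreement on 15.1.2.1: 15.3.1.1 not covered; Lindmar agreement on 15.1.1: 15.3.1.1 not covered; anti-dumping (Lindmar, 15.3): +34%; total 26% + 34% = 60%. → 60%.
Line B: bakery product → 15.1; in airtight containers → 15.1.1; with no added sugar → 15.1.1.2. Scheduled 29%. Lindmar agreement on 15.2.2.1: 15.1.1.2 not covered; Lindmar agreement on 15.1.2.1: 15.1.1.2 not covered; Lindmar agreement on 15.1.1: RVC ≥ 40% → 7% available; preferential 7%. → 7%.
Line C: bakery product → 15.1; frozen → 15.1.2; with no added sugar → 15.1.2.2. Scheduled 7%. Dunmara agreement on 15.3.3: 15.1.2.2 not covered. → 7%.
Sum: 60% + 7% + 7% = 74%.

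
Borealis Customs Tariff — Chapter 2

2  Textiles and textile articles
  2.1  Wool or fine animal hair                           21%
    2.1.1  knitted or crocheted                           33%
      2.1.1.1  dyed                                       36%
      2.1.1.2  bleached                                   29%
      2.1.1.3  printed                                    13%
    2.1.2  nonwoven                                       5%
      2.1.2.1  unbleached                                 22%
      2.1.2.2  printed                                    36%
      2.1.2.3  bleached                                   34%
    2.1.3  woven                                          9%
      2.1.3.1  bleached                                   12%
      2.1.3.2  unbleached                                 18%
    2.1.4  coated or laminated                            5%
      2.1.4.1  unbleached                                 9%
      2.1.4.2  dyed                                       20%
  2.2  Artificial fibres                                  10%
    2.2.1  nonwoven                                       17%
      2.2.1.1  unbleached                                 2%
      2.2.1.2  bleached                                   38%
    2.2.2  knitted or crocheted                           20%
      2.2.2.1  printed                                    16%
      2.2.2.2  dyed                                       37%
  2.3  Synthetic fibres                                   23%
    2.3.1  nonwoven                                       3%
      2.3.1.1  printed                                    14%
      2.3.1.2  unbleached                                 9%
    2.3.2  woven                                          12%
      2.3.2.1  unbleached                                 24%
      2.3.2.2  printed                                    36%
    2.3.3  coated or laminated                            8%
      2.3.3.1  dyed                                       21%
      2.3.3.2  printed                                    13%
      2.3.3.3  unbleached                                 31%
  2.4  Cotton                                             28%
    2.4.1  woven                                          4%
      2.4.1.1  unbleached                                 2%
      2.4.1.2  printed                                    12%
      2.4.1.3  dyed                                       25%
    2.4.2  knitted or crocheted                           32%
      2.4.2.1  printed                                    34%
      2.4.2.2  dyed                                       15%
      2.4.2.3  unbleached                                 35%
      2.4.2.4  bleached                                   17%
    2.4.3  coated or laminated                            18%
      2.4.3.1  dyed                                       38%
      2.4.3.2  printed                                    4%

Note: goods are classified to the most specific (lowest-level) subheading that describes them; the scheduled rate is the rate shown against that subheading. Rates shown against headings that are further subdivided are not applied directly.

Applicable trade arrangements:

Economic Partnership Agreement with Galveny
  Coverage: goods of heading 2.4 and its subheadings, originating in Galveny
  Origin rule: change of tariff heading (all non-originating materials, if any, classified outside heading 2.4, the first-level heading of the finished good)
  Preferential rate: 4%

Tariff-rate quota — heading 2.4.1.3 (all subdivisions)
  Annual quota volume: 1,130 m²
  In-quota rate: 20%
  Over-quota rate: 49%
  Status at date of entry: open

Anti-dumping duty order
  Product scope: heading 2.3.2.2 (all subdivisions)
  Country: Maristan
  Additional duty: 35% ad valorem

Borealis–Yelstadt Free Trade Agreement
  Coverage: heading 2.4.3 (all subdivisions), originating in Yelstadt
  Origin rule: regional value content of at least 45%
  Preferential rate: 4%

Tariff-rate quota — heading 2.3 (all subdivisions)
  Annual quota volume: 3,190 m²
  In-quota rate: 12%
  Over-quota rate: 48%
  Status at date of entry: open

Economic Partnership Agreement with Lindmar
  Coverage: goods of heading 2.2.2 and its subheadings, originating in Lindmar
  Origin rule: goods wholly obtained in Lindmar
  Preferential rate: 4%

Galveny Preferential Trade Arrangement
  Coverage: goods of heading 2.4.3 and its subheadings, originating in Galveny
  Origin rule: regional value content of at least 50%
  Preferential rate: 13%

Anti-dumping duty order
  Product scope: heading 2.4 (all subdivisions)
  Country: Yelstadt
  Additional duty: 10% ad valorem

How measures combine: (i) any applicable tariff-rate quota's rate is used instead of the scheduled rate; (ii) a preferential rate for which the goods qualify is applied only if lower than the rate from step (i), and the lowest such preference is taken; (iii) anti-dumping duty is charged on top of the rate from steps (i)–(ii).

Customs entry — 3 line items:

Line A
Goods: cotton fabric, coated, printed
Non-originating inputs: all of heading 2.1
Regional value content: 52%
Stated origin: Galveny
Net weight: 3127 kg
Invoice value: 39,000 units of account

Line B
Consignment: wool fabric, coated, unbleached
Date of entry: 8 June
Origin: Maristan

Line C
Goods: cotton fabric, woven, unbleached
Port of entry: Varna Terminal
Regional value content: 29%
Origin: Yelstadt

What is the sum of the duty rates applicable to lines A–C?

Line A: cotton → 2.4; coated → 2.4.3; printed → 2.4.3.2. Scheduled 4%. Galveny agreement on 2.4: CTH met → 4% available; Galveny agreement on 2.4.3: RVC ≥ 50% → 13% available; preference 4% not lower than 4% → no reduction. → 4%.
Line B: wool → 2.1; coated → 2.1.4; unbleached → 2.1.4.1. Scheduled 9%. No special measure applies. → 9%.
Line C: cotton → 2.4; woven → 2.4.1; unbleached → 2.4.1.1. Scheduled 2%. Yelstadt agreement on 2.4.3: 2.4.1.1 not covered; anti-dumping (Yelstadt, 2.4): +10%; total 2% + 10% = 12%. → 12%.
Sum: 4% + 9% + 12% = 25%.

25%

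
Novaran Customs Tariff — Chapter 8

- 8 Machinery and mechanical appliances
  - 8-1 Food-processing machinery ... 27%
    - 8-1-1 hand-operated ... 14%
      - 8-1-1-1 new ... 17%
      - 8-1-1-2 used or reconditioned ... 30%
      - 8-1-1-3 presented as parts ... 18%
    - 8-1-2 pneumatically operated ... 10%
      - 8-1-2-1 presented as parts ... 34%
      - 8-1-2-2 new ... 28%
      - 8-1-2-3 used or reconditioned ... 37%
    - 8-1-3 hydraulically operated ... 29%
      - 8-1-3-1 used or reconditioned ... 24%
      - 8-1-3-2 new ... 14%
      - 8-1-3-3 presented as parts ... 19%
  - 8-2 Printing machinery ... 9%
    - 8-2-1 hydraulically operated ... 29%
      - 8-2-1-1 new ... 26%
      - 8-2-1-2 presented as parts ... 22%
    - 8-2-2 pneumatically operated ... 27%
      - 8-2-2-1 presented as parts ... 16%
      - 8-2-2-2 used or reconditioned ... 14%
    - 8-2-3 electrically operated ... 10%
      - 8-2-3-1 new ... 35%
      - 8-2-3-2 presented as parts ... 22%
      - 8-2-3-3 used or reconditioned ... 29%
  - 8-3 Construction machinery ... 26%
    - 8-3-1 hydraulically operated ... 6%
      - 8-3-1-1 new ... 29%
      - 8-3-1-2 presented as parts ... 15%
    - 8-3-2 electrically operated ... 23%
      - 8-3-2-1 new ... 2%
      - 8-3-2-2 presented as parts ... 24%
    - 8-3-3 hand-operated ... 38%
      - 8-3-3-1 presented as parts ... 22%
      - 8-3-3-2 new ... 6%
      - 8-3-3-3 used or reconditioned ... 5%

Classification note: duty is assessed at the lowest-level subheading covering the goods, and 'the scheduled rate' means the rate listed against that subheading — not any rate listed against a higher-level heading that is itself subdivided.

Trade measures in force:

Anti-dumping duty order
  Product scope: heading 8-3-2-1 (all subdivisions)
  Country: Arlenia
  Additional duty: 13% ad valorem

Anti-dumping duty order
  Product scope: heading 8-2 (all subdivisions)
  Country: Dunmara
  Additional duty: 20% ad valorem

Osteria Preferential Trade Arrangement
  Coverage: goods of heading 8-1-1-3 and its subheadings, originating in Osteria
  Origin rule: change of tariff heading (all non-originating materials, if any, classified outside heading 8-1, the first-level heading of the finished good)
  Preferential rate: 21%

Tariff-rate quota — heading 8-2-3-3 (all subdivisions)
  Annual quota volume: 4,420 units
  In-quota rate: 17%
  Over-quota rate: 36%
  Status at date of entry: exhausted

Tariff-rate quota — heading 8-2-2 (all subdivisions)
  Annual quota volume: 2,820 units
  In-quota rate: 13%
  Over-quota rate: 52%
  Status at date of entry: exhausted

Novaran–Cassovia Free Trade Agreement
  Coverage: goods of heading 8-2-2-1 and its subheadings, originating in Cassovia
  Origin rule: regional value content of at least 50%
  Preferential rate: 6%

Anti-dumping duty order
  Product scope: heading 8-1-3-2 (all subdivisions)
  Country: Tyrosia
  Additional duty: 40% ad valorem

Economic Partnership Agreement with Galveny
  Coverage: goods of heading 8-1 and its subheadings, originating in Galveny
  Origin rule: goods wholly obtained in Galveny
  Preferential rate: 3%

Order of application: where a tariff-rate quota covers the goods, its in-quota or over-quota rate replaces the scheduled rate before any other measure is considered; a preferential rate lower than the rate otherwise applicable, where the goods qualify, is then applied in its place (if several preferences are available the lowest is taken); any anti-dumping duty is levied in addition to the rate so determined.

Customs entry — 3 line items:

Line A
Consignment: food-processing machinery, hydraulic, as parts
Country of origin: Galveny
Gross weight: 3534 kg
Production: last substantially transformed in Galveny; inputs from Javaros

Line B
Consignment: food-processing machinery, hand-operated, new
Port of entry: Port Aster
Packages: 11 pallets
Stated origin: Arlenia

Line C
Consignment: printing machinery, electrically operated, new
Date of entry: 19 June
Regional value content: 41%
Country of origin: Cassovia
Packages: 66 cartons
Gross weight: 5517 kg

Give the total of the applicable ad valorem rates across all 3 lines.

71%

Line A: food-processing → 8-1; hydraulic → 8-1-3; as parts → 8-1-3-3. Scheduled 19%. Galveny agreement on 8-1: not wholly obtained. → 19%.
Line B: food-processing → 8-1; hand-operated → 8-1-1; new → 8-1-1-1. Scheduled 17%. No special measure applies. → 17%.
Line C: printing → 8-2; electrically operated → 8-2-3; new → 8-2-3-1. Scheduled 35%. Cassovia agreement on 8-2-2-1: 8-2-3-1 not covered. → 35%.
Sum: 19% + 17% + 35% = 71%.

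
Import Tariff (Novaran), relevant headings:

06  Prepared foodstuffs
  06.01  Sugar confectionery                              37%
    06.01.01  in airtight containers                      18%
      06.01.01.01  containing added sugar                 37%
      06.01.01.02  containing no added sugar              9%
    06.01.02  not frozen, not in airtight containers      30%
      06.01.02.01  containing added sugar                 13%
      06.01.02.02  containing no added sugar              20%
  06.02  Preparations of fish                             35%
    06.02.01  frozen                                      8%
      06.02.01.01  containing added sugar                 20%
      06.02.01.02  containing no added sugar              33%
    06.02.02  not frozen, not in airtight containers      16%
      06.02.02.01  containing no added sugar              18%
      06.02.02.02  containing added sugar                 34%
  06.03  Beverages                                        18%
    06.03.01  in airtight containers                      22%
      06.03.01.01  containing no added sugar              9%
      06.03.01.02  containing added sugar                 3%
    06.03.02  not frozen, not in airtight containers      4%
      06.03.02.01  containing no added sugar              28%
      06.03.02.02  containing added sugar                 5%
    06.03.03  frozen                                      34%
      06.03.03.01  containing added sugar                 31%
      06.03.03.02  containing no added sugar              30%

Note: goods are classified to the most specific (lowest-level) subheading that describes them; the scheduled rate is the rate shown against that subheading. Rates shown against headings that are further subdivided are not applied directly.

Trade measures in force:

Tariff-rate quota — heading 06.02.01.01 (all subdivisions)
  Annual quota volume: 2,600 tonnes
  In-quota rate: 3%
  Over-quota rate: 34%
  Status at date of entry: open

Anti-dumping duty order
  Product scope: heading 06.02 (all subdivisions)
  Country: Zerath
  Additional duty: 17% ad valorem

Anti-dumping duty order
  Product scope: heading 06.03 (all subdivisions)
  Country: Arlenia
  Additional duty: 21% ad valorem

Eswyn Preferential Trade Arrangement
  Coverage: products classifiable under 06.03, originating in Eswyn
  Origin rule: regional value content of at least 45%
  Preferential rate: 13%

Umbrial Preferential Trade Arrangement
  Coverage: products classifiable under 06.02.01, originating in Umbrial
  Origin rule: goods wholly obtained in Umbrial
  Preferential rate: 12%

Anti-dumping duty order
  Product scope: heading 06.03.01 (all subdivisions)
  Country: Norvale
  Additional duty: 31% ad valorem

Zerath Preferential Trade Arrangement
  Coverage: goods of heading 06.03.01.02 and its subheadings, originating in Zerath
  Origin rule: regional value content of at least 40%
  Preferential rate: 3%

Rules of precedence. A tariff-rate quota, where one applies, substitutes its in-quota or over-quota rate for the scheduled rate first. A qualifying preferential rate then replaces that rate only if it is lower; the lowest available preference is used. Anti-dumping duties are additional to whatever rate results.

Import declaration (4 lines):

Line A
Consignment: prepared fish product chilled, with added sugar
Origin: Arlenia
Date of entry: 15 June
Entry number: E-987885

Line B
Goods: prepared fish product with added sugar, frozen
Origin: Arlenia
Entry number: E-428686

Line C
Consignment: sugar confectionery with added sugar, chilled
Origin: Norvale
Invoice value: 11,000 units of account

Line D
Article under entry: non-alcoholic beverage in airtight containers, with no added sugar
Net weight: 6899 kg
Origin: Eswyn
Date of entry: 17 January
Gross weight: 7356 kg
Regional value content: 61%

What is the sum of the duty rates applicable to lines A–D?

59%

Line A: prepared fish product → 06.02; chilled → 06.02.02; with added sugar → 06.02.02.02. Scheduled 34%. No special measure applies. → 34%.
Line B: prepared fish product → 06.02; frozen → 06.02.01; with added sugar → 06.02.01.01. Scheduled 20%. quota on 06.02.01.01 open → in-quota 3%. → 3%.
Line C: sugar confectionery → 06.01; chilled → 06.01.02; with added sugar → 06.01.02.01. Scheduled 13%. No special measure applies. → 13%.
Line D: non-alcoholic beverage → 06.03; in airtight containers → 06.03.01; with no added sugar → 06.03.01.01. Scheduled 9%. Eswyn agreement on 06.03: RVC ≥ 45% → 13% available; preference 13% not lower than 9% → no reduction. → 9%.
Sum: 34% + 3% + 13% + 9% = 59%.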